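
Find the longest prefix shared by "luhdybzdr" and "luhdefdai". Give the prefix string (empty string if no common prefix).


String 1: 'luhdybzdr'
String 2: 'luhdefdai'
Compare position by position:
pos 0: 'l' vs 'l' match
pos 1: 'u' vs 'u' match
pos 2: 'h' vs 'h' match
pos 3: 'd' vs 'd' match
pos 4: 'y' vs 'e' differ -> stop
Longest common prefix: "luhd" (length 4)


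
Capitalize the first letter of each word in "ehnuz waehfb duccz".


Input string: 'ehnuz waehfb duccz'
Operation: capitalize first letter of each word
Word transformations: 'ehnuz'->'Ehnuz', 'waehfb'->'Waehfb', 'duccz'->'Duccz'
Result: Ehnuz Waehfb Duccz


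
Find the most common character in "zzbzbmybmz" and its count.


Input: 'zzbzbmybmz'
Operation: tally each character
Counts: 'b':3, 'm':2, 'y':1, 'z':4
Maximum: 'z' appears 4 times


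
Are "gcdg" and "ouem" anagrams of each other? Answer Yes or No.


String 1: 'gcdg' -> sorted: 'cdgg'
String 2: 'ouem' -> sorted: 'emou'
Compare sorted forms: 'cdgg' != 'emou'
Anagram: No


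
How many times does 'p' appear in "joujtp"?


Input string: 'joujtp'
Target character: 'p'
Scan each position: s[5]='p'
Matches found at indices: 5
Total: 1


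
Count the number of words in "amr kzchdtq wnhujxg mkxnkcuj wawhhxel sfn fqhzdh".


Input string: 'amr kzchdtq wnhujxg mkxnkcuj wawhhxel sfn fqhzdh'
Operation: split by spaces
Words found: 'amr', 'kzchdtq', 'wnhujxg', 'mkxnkcuj', 'wawhhxel', 'sfn', 'fqhzdh'
Word count: 7


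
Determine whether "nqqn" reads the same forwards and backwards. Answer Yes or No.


Input string: 'nqqn'
Reversed: 'nqqn'
Compare pairs: s[0]='n' vs s[3]='n' (match), s[1]='q' vs s[2]='q' (match)
Palindrome: Yes


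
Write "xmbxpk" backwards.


Input string: 'xmbxpk'
Operation: reverse character order
Original order: 'x' -> 'm' -> 'b' -> 'x' -> 'p' -> 'k'
Reversed order: 'k' -> 'p' -> 'x' -> 'b' -> 'm' -> 'x'
Result: kpxbmx


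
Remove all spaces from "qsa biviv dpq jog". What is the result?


Input string: 'qsa biviv dpq jog'
Operation: remove all spaces
Words: 'qsa', 'biviv', 'dpq', 'jog'
Join without spaces: qsabivivdpqjog


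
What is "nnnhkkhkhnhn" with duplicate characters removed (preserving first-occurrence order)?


Input: 'nnnhkkhkhnhn'
Operation: keep first occurrence of each character
Scan: s[0]='n' new -> keep; s[1]='n' seen -> skip; s[2]='n' seen -> skip; s[3]='h' new -> keep; s[4]='k' new -> keep; s[5]='k' seen -> skip; s[6]='h' seen -> skip; s[7]='k' seen -> skip; s[8]='h' seen -> skip; s[9]='n' seen -> skip; s[10]='h' seen -> skip; s[11]='n' seen -> skip
Result: nhk


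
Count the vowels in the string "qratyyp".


Input string: 'qratyyp'
Operation: count vowels (a, e, i, o, u)
Scan: s[0]='q', s[1]='r', s[2]='a' (vowel), s[3]='t', s[4]='y', s[5]='y', s[6]='p'
Vowels found: 1
Result: 1


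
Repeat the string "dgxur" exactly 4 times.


Input string: 'dgxur'
Operation: repeat 4 times
Concatenation: 'dgxur' + 'dgxur' + 'dgxur' + 'dgxur'
Result: dgxurdgxurdgxurdgxur


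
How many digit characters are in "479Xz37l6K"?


Input string: '479Xz37l6K'
Operation: count digit characters (0-9)
Scan: '4'(digit), '7'(digit), '9'(digit), 'X', 'z', '3'(digit), '7'(digit), 'l', '6'(digit), 'K'
Digits found: 6
Result: 6


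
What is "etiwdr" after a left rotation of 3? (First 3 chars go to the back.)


Input: 'etiwdr', shift = 3
Operation: split at index 3 and swap parts
Front part s[0:3] = 'eti'
Back part s[3:] = 'wdr'
Rotated = back + front = 'wdr' + 'eti'
Result: wdreti


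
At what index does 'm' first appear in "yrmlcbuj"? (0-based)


Input string: 'yrmlcbuj'
Target: 'm'
Scanning left to right: s[0]='y', s[1]='r', s[2]='m'
First match at index: 2


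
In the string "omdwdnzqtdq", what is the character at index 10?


Input string: 'omdwdnzqtdq'
Operation: get character at index 10
Index mapping: s[0]='o', s[1]='m', s[2]='d', s[3]='w', s[4]='d', s[5]='n', s[6]='z', s[7]='q', s[8]='t', s[9]='d', s[10]='q'
Result: 'q'


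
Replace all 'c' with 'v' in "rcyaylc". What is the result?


Input string: 'rcyaylc'
Operation: replace 'c' with 'v'
Positions of 'c': 1, 6
After replacement: rvyaylv


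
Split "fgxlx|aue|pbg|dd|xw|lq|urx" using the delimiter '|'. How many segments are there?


Input string: 'fgxlx|aue|pbg|dd|xw|lq|urx'
Delimiter: '|'
Split result: 'fgxlx', 'aue', 'pbg', 'dd', 'xw', 'lq', 'urx'
Number of parts: 7


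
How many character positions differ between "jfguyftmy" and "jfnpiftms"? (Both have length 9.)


String 1: 'jfguyftmy'
String 2: 'jfnpiftms'
Compare each position: pos 0: 'j'=='j', pos 1: 'f'=='f', pos 2: 'g'!='n', pos 3: 'u'!='p', pos 4: 'y'!='i', pos 5: 'f'=='f', pos 6: 't'=='t', pos 7: 'm'=='m', pos 8: 'y'!='s'
Differing positions: 4
Hamming distance: 4


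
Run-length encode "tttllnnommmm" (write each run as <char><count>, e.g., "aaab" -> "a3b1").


Input: 'tttllnnommmm'
Operation: identify consecutive runs
Runs: 'ttt' -> t3, 'll' -> l2, 'nn' -> n2, 'o' -> o1, 'mmmm' -> m4
Encoded: t3l2n2o1m4


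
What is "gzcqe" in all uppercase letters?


Input string: 'gzcqe'
Operation: convert each letter to uppercase
Mapping: 'g'->'G', 'z'->'Z', 'c'->'C', 'q'->'Q', 'e'->'E'
Result: GZCQE


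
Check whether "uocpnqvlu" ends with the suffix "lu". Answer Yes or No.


Input string: 'uocpnqvlu'
Suffix to check: 'lu'
Last 2 characters of input: 'lu'
Match: True
Result: Yes


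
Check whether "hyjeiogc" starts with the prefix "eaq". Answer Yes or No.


Input string: 'hyjeiogc'
Prefix to check: 'eaq'
First 3 characters of input: 'hyj'
Match: False
Result: No


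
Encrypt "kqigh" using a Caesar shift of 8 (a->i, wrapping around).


Input: 'kqigh', shift = 8
Operation: for each letter, (position + 8) mod 26
Mapping: 'k'(10+8=18)->'s', 'q'(16+8=24)->'y', 'i'(8+8=16)->'q', 'g'(6+8=14)->'o', 'h'(7+8=15)->'p'
Result: syqop


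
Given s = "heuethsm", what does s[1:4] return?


Input string: 'heuethsm'
Operation: slice [1:4]
Extract characters: s[1]='e', s[2]='u', s[3]='e'
Result: eue


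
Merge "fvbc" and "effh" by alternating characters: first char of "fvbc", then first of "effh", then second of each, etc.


String 1: 'fvbc'
String 2: 'effh'
Operation: alternate characters
Pairs: 'f'+'e', 'v'+'f', 'b'+'f', 'c'+'h'
Result: fevfbfch


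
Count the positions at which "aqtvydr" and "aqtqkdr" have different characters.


String 1: 'aqtvydr'
String 2: 'aqtqkdr'
Compare each position: pos 0: 'a'=='a', pos 1: 'q'=='q', pos 2: 't'=='t', pos 3: 'v'!='q', pos 4: 'y'!='k', pos 5: 'd'=='d', pos 6: 'r'=='r'
Differing positions: 2
Hamming distance: 2


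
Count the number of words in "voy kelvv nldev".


Input string: 'voy kelvv nldev'
Operation: split by spaces
Words found: 'voy', 'kelvv', 'nldev'
Word count: 3


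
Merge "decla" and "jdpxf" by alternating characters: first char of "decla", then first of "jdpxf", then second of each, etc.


String 1: 'decla'
String 2: 'jdpxf'
Operation: alternate characters
Pairs: 'd'+'j', 'e'+'d', 'c'+'p', 'l'+'x', 'a'+'f'
Result: djedcplxaf


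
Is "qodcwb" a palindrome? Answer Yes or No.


Input string: 'qodcwb'
Reversed: 'bwcdoq'
Compare pairs: s[0]='q' vs s[5]='b' (mismatch), s[1]='o' vs s[4]='w' (mismatch), s[2]='d' vs s[3]='c' (mismatch)
Palindrome: No


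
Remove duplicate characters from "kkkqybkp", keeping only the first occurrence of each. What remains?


Input: 'kkkqybkp'
Operation: keep first occurrence of each character
Scan: s[0]='k' new -> keep; s[1]='k' seen -> skip; s[2]='k' seen -> skip; s[3]='q' new -> keep; s[4]='y' new -> keep; s[5]='b' new -> keep; s[6]='k' seen -> skip; s[7]='p' new -> keep
Result: kqybp


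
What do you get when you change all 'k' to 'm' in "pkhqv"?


Input string: 'pkhqv'
Operation: replace 'k' with 'm'
Positions of 'k': 1
After replacement: pmhqv


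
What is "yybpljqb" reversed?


Input string: 'yybpljqb'
Operation: reverse character order
Original order: 'y' -> 'y' -> 'b' -> 'p' -> 'l' -> 'j' -> 'q' -> 'b'
Reversed order: 'b' -> 'q' -> 'j' -> 'l' -> 'p' -> 'b' -> 'y' -> 'y'
Result: bqjlpbyy


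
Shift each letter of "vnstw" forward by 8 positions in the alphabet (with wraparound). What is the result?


Input: 'vnstw', shift = 8
Operation: for each letter, (position + 8) mod 26
Mapping: 'v'(21+8=29, 29 mod 26=3)->'d', 'n'(13+8=21)->'v', 's'(18+8=26, 26 mod 26=0)->'a', 't'(19+8=27, 27 mod 26=1)->'b', 'w'(22+8=30, 30 mod 26=4)->'e'
Result: dvabe


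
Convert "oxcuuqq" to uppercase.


Input string: 'oxcuuqq'
Operation: convert each letter to uppercase
Mapping: 'o'->'O', 'x'->'X', 'c'->'C', 'u'->'U', 'u'->'U', 'q'->'Q', 'q'->'Q'
Result: OXCUUQQ


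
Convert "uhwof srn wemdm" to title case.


Input string: 'uhwof srn wemdm'
Operation: capitalize first letter of each word
Word transformations: 'uhwof'->'Uhwof', 'srn'->'Srn', 'wemdm'->'Wemdm'
Result: Uhwof Srn Wemdm


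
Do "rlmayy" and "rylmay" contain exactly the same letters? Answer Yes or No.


String 1: 'rlmayy' -> sorted: 'almryy'
String 2: 'rylmay' -> sorted: 'almryy'
Compare sorted forms: 'almryy' == 'almryy'
Anagram: Yes


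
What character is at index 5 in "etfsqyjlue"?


Input string: 'etfsqyjlue'
Operation: get character at index 5
Index mapping: s[0]='e', s[1]='t', s[2]='f', s[3]='s', s[4]='q', s[5]='y'
Result: 'y'


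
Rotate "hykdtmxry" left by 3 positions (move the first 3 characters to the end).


Input: 'hykdtmxry', shift = 3
Operation: split at index 3 and swap parts
Front part s[0:3] = 'hyk'
Back part s[3:] = 'dtmxry'
Rotated = back + front = 'dtmxry' + 'hyk'
Result: dtmxryhyk


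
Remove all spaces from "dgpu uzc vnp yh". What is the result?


Input string: 'dgpu uzc vnp yh'
Operation: remove all spaces
Words: 'dgpu', 'uzc', 'vnp', 'yh'
Join without spaces: dgpuuzcvnpyh


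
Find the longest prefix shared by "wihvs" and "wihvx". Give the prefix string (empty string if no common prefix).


String 1: 'wihvs'
String 2: 'wihvx'
Compare position by position:
pos 0: 'w' vs 'w' match
pos 1: 'i' vs 'i' match
pos 2: 'h' vs 'h' match
pos 3: 'v' vs 'v' match
pos 4: 's' vs 'x' differ -> stop
Longest common prefix: "wihv" (length 4)


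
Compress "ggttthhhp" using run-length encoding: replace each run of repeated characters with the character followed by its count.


Input: 'ggttthhhp'
Operation: identify consecutive runs
Runs: 'gg' -> g2, 'ttt' -> t3, 'hhh' -> h3, 'p' -> p1
Encoded: g2t3h3p1


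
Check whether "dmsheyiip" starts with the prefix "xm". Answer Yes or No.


Input string: 'dmsheyiip'
Prefix to check: 'xm'
First 2 characters of input: 'dm'
Match: False
Result: No


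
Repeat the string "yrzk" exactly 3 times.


Input string: 'yrzk'
Operation: repeat 3 times
Concatenation: 'yrzk' + 'yrzk' + 'yrzk'
Result: yrzkyrzkyrzk


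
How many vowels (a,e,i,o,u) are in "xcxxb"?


Input string: 'xcxxb'
Operation: count vowels (a, e, i, o, u)
Scan: s[0]='x', s[1]='c', s[2]='x', s[3]='x', s[4]='b'
Vowels found: 0
Result: 0


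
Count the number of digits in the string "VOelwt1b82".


Input string: 'VOelwt1b82'
Operation: count digit characters (0-9)
Scan: 'V', 'O', 'e', 'l', 'w', 't', '1'(digit), 'b', '8'(digit), '2'(digit)
Digits found: 3
Result: 3


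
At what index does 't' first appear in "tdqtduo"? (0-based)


Input string: 'tdqtduo'
Target: 't'
Scanning left to right: s[0]='t'
First match at index: 0


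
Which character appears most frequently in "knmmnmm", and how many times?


Input: 'knmmnmm'
Operation: tally each character
Counts: 'k':1, 'm':4, 'n':2
Maximum: 'm' appears 4 times


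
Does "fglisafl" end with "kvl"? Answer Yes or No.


Input string: 'fglisafl'
Suffix to check: 'kvl'
Last 3 characters of input: 'afl'
Match: False
Result: No


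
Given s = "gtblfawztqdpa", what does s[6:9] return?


Input string: 'gtblfawztqdpa'
Operation: slice [6:9]
Extract characters: s[6]='w', s[7]='z', s[8]='t'
Result: wzt


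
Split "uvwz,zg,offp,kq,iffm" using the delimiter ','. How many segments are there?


Input string: 'uvwz,zg,offp,kq,iffm'
Delimiter: ','
Split result: 'uvwz', 'zg', 'offp', 'kq', 'iffm'
Number of parts: 5


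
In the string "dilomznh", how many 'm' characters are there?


Input string: 'dilomznh'
Target character: 'm'
Scan each position: s[4]='m'
Matches found at indices: 4
Total: 1


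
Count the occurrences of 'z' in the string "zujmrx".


Input string: 'zujmrx'
Target character: 'z'
Scan each position: s[0]='z'
Matches found at indices: 0
Total: 1


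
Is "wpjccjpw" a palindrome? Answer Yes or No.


Input string: 'wpjccjpw'
Reversed: 'wpjccjpw'
Compare pairs: s[0]='w' vs s[7]='w' (match), s[1]='p' vs s[6]='p' (match), s[2]='j' vs s[5]='j' (match), s[3]='c' vs s[4]='c' (match)
Palindrome: Yes


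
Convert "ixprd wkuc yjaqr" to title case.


Input string: 'ixprd wkuc yjaqr'
Operation: capitalize first letter of each word
Word transformations: 'ixprd'->'Ixprd', 'wkuc'->'Wkuc', 'yjaqr'->'Yjaqr'
Result: Ixprd Wkuc Yjaqr


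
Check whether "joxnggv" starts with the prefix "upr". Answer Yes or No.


Input string: 'joxnggv'
Prefix to check: 'upr'
First 3 characters of input: 'jox'
Match: False
Result: No


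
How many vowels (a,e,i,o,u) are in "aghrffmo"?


Input string: 'aghrffmo'
Operation: count vowels (a, e, i, o, u)
Scan: s[0]='a' (vowel), s[1]='g', s[2]='h', s[3]='r', s[4]='f', s[5]='f', s[6]='m', s[7]='o' (vowel)
Vowels found: 2
Result: 2


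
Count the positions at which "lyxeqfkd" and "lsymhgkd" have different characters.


String 1: 'lyxeqfkd'
String 2: 'lsymhgkd'
Compare each position: pos 0: 'l'=='l', pos 1: 'y'!='s', pos 2: 'x'!='y', pos 3: 'e'!='m', pos 4: 'q'!='h', pos 5: 'f'!='g', pos 6: 'k'=='k', pos 7: 'd'=='d'
Differing positions: 5
Hamming distance: 5


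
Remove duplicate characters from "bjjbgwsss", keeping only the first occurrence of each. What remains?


Input: 'bjjbgwsss'
Operation: keep first occurrence of each character
Scan: s[0]='b' new -> keep; s[1]='j' new -> keep; s[2]='j' seen -> skip; s[3]='b' seen -> skip; s[4]='g' new -> keep; s[5]='w' new -> keep; s[6]='s' new -> keep; s[7]='s' seen -> skip; s[8]='s' seen -> skip
Result: bjgws


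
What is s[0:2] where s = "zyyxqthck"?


Input string: 'zyyxqthck'
Operation: slice [0:2]
Extract characters: s[0]='z', s[1]='y'
Result: zy


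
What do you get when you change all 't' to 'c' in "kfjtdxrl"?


Input string: 'kfjtdxrl'
Operation: replace 't' with 'c'
Positions of 't': 3
After replacement: kfjcdxrl


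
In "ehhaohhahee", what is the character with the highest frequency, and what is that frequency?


Input: 'ehhaohhahee'
Operation: tally each character
Counts: 'a':2, 'e':3, 'h':5, 'o':1
Maximum: 'h' appears 5 times


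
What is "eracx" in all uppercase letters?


Input string: 'eracx'
Operation: convert each letter to uppercase
Mapping: 'e'->'E', 'r'->'R', 'a'->'A', 'c'->'C', 'x'->'X'
Result: ERACX


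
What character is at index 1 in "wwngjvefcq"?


Input string: 'wwngjvefcq'
Operation: get character at index 1
Index mapping: s[0]='w', s[1]='w'
Result: 'w'


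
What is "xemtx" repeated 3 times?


Input string: 'xemtx'
Operation: repeat 3 times
Concatenation: 'xemtx' + 'xemtx' + 'xemtx'
Result: xemtxxemtxxemtx


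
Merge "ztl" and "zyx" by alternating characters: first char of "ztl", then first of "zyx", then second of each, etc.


String 1: 'ztl'
String 2: 'zyx'
Operation: alternate characters
Pairs: 'z'+'z', 't'+'y', 'l'+'x'
Result: zztylx


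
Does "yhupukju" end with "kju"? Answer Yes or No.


Input string: 'yhupukju'
Suffix to check: 'kju'
Last 3 characters of input: 'kju'
Match: True
Result: Yes


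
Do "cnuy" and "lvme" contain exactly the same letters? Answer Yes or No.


String 1: 'cnuy' -> sorted: 'cnuy'
String 2: 'lvme' -> sorted: 'elmv'
Compare sorted forms: 'cnuy' != 'elmv'
Anagram: No


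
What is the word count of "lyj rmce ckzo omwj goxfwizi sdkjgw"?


Input string: 'lyj rmce ckzo omwj goxfwizi sdkjgw'
Operation: split by spaces
Words found: 'lyj', 'rmce', 'ckzo', 'omwj', 'goxfwizi', 'sdkjgw'
Word count: 6


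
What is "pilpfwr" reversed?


Input string: 'pilpfwr'
Operation: reverse character order
Original order: 'p' -> 'i' -> 'l' -> 'p' -> 'f' -> 'w' -> 'r'
Reversed order: 'r' -> 'w' -> 'f' -> 'p' -> 'l' -> 'i' -> 'p'
Result: rwfplip


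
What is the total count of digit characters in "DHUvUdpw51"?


Input string: 'DHUvUdpw51'
Operation: count digit characters (0-9)
Scan: 'D', 'H', 'U', 'v', 'U', 'd', 'p', 'w', '5'(digit), '1'(digit)
Digits found: 2
Result: 2


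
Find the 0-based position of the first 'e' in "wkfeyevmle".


Input string: 'wkfeyevmle'
Target: 'e'
Scanning left to right: s[0]='w', s[1]='k', s[2]='f', s[3]='e'
First match at index: 3


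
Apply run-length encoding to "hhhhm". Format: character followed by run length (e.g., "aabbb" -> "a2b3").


Input: 'hhhhm'
Operation: identify consecutive runs
Runs: 'hhhh' -> h4, 'm' -> m1
Encoded: h4m1


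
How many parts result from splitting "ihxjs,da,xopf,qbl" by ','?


Input string: 'ihxjs,da,xopf,qbl'
Delimiter: ','
Split result: 'ihxjs', 'da', 'xopf', 'qbl'
Number of parts: 4


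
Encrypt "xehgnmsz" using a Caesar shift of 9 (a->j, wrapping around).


Input: 'xehgnmsz', shift = 9
Operation: for each letter, (position + 9) mod 26
Mapping: 'x'(23+9=32, 32 mod 26=6)->'g', 'e'(4+9=13)->'n', 'h'(7+9=16)->'q', 'g'(6+9=15)->'p', 'n'(13+9=22)->'w', 'm'(12+9=21)->'v', 's'(18+9=27, 27 mod 26=1)->'b', 'z'(25+9=34, 34 mod 26=8)->'i'
Result: gnqpwvbi


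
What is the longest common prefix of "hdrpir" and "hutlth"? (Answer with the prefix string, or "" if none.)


String 1: 'hdrpir'
String 2: 'hutlth'
Compare position by position:
pos 0: 'h' vs 'h' match
pos 1: 'd' vs 'u' differ -> stop
Longest common prefix: "h" (length 1)


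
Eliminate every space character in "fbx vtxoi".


Input string: 'fbx vtxoi'
Operation: remove all spaces
Words: 'fbx', 'vtxoi'
Join without spaces: fbxvtxoi


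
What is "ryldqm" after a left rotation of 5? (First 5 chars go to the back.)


Input: 'ryldqm', shift = 5
Operation: split at index 5 and swap parts
Front part s[0:5] = 'ryldq'
Back part s[5:] = 'm'
Rotated = back + front = 'm' + 'ryldq'
Result: mryldq


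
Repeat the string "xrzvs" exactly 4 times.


Input string: 'xrzvs'
Operation: repeat 4 times
Concatenation: 'xrzvs' + 'xrzvs' + 'xrzvs' + 'xrzvs'
Result: xrzvsxrzvsxrzvsxrzvs


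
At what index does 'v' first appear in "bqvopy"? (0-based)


Input string: 'bqvopy'
Target: 'v'
Scanning left to right: s[0]='b', s[1]='q', s[2]='v'
First match at index: 2


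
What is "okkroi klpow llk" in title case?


Input string: 'okkroi klpow llk'
Operation: capitalize first letter of each word
Word transformations: 'okkroi'->'Okkroi', 'klpow'->'Klpow', 'llk'->'Llk'
Result: Okkroi Klpow Llk


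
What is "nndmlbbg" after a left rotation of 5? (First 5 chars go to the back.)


Input: 'nndmlbbg', shift = 5
Operation: split at index 5 and swap parts
Front part s[0:5] = 'nndml'
Back part s[5:] = 'bbg'
Rotated = back + front = 'bbg' + 'nndml'
Result: bbgnndml


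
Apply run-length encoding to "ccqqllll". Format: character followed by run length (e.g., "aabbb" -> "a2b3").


Input: 'ccqqllll'
Operation: identify consecutive runs
Runs: 'cc' -> c2, 'qq' -> q2, 'llll' -> l4
Encoded: c2q2l4


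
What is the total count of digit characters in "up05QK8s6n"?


Input string: 'up05QK8s6n'
Operation: count digit characters (0-9)
Scan: 'u', 'p', '0'(digit), '5'(digit), 'Q', 'K', '8'(digit), 's', '6'(digit), 'n'
Digits found: 4
Result: 4


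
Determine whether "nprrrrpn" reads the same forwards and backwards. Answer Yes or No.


Input string: 'nprrrrpn'
Reversed: 'nprrrrpn'
Compare pairs: s[0]='n' vs s[7]='n' (match), s[1]='p' vs s[6]='p' (match), s[2]='r' vs s[5]='r' (match), s[3]='r' vs s[4]='r' (match)
Palindrome: Yes


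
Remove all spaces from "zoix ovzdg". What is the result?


Input string: 'zoix ovzdg'
Operation: remove all spaces
Words: 'zoix', 'ovzdg'
Join without spaces: zoixovzdg


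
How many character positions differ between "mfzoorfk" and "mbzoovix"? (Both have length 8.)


String 1: 'mfzoorfk'
String 2: 'mbzoovix'
Compare each position: pos 0: 'm'=='m', pos 1: 'f'!='b', pos 2: 'z'=='z', pos 3: 'o'=='o', pos 4: 'o'=='o', pos 5: 'r'!='v', pos 6: 'f'!='i', pos 7: 'k'!='x'
Differing positions: 4
Hamming distance: 4


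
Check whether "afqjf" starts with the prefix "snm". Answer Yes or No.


Input string: 'afqjf'
Prefix to check: 'snm'
First 3 characters of input: 'afq'
Match: False
Result: No


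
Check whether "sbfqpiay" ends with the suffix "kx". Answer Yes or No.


Input string: 'sbfqpiay'
Suffix to check: 'kx'
Last 2 characters of input: 'ay'
Match: False
Result: No


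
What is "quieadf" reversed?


Input string: 'quieadf'
Operation: reverse character order
Original order: 'q' -> 'u' -> 'i' -> 'e' -> 'a' -> 'd' -> 'f'
Reversed order: 'f' -> 'd' -> 'a' -> 'e' -> 'i' -> 'u' -> 'q'
Result: fdaeiuq


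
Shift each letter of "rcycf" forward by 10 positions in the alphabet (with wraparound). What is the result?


Input: 'rcycf', shift = 10
Operation: for each letter, (position + 10) mod 26
Mapping: 'r'(17+10=27, 27 mod 26=1)->'b', 'c'(2+10=12)->'m', 'y'(24+10=34, 34 mod 26=8)->'i', 'c'(2+10=12)->'m', 'f'(5+10=15)->'p'
Result: bmimp


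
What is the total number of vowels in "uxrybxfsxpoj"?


Input string: 'uxrybxfsxpoj'
Operation: count vowels (a, e, i, o, u)
Scan: s[0]='u' (vowel), s[1]='x', s[2]='r', s[3]='y', s[4]='b', s[5]='x', s[6]='f', s[7]='s', s[8]='x', s[9]='p', s[10]='o' (vowel), s[11]='j'
Vowels found: 2
Result: 2


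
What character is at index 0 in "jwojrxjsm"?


Input string: 'jwojrxjsm'
Operation: get character at index 0
Index mapping: s[0]='j'
Result: 'j'


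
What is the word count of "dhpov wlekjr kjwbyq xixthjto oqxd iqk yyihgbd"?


Input string: 'dhpov wlekjr kjwbyq xixthjto oqxd iqk yyihgbd'
Operation: split by spaces
Words found: 'dhpov', 'wlekjr', 'kjwbyq', 'xixthjto', 'oqxd', 'iqk', 'yyihgbd'
Word count: 7


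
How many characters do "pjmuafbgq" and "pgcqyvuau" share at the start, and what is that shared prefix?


String 1: 'pjmuafbgq'
String 2: 'pgcqyvuau'
Compare position by position:
pos 0: 'p' vs 'p' match
pos 1: 'j' vs 'g' differ -> stop
Longest common prefix: "p" (length 1)


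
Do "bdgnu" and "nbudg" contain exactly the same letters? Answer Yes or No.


String 1: 'bdgnu' -> sorted: 'bdgnu'
String 2: 'nbudg' -> sorted: 'bdgnu'
Compare sorted forms: 'bdgnu' == 'bdgnu'
Anagram: Yes


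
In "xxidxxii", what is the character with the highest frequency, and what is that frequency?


Input: 'xxidxxii'
Operation: tally each character
Counts: 'd':1, 'i':3, 'x':4
Maximum: 'x' appears 4 times


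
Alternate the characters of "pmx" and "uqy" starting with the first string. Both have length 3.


String 1: 'pmx'
String 2: 'uqy'
Operation: alternate characters
Pairs: 'p'+'u', 'm'+'q', 'x'+'y'
Result: pumqxy


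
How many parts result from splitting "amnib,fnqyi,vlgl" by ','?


Input string: 'amnib,fnqyi,vlgl'
Delimiter: ','
Split result: 'amnib', 'fnqyi', 'vlgl'
Number of parts: 3


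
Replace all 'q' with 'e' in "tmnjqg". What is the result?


Input string: 'tmnjqg'
Operation: replace 'q' with 'e'
Positions of 'q': 4
After replacement: tmnjeg


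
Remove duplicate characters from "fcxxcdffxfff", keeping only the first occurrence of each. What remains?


Input: 'fcxxcdffxfff'
Operation: keep first occurrence of each character
Scan: s[0]='f' new -> keep; s[1]='c' new -> keep; s[2]='x' new -> keep; s[3]='x' seen -> skip; s[4]='c' seen -> skip; s[5]='d' new -> keep; s[6]='f' seen -> skip; s[7]='f' seen -> skip; s[8]='x' seen -> skip; s[9]='f' seen -> skip; s[10]='f' seen -> skip; s[11]='f' seen -> skip
Result: fcxd


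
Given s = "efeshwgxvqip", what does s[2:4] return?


Input string: 'efeshwgxvqip'
Operation: slice [2:4]
Extract characters: s[2]='e', s[3]='s'
Result: es


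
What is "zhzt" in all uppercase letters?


Input string: 'zhzt'
Operation: convert each letter to uppercase
Mapping: 'z'->'Z', 'h'->'H', 'z'->'Z', 't'->'T'
Result: ZHZT


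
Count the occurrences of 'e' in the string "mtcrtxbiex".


Input string: 'mtcrtxbiex'
Target character: 'e'
Scan each position: s[8]='e'
Matches found at indices: 8
Total: 1


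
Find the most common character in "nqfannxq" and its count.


Input: 'nqfannxq'
Operation: tally each character
Counts: 'a':1, 'f':1, 'n':3, 'q':2, 'x':1
Maximum: 'n' appears 3 times


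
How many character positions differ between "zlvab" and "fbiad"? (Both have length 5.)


String 1: 'zlvab'
String 2: 'fbiad'
Compare each position: pos 0: 'z'!='f', pos 1: 'l'!='b', pos 2: 'v'!='i', pos 3: 'a'=='a', pos 4: 'b'!='d'
Differing positions: 4
Hamming distance: 4


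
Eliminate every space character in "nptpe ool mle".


Input string: 'nptpe ool mle'
Operation: remove all spaces
Words: 'nptpe', 'ool', 'mle'
Join without spaces: nptpeoolmle


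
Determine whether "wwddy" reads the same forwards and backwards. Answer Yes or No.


Input string: 'wwddy'
Reversed: 'yddww'
Compare pairs: s[0]='w' vs s[4]='y' (mismatch), s[1]='w' vs s[3]='d' (mismatch)
Palindrome: No


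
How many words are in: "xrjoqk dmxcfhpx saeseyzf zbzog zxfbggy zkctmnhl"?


Input string: 'xrjoqk dmxcfhpx saeseyzf zbzog zxfbggy zkctmnhl'
Operation: split by spaces
Words found: 'xrjoqk', 'dmxcfhpx', 'saeseyzf', 'zbzog', 'zxfbggy', 'zkctmnhl'
Word count: 6


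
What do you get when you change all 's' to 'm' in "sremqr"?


Input string: 'sremqr'
Operation: replace 's' with 'm'
Positions of 's': 0
After replacement: mremqr


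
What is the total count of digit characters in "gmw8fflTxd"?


Input string: 'gmw8fflTxd'
Operation: count digit characters (0-9)
Scan: 'g', 'm', 'w', '8'(digit), 'f', 'f', 'l', 'T', 'x', 'd'
Digits found: 1
Result: 1


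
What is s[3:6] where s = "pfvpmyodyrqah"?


Input string: 'pfvpmyodyrqah'
Operation: slice [3:6]
Extract characters: s[3]='p', s[4]='m', s[5]='y'
Result: pmy


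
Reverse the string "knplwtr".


Input string: 'knplwtr'
Operation: reverse character order
Original order: 'k' -> 'n' -> 'p' -> 'l' -> 'w' -> 't' -> 'r'
Reversed order: 'r' -> 't' -> 'w' -> 'l' -> 'p' -> 'n' -> 'k'
Result: rtwlpnk


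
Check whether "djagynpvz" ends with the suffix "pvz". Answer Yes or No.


Input string: 'djagynpvz'
Suffix to check: 'pvz'
Last 3 characters of input: 'pvz'
Match: True
Result: Yes


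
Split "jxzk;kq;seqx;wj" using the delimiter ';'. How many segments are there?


Input string: 'jxzk;kq;seqx;wj'
Delimiter: ';'
Split result: 'jxzk', 'kq', 'seqx', 'wj'
Number of parts: 4


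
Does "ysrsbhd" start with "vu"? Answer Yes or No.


Input string: 'ysrsbhd'
Prefix to check: 'vu'
First 2 characters of input: 'ys'
Match: False
Result: No


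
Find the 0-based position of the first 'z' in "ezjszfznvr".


Input string: 'ezjszfznvr'
Target: 'z'
Scanning left to right: s[0]='e', s[1]='z'
First match at index: 1


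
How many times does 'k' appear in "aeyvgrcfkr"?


Input string: 'aeyvgrcfkr'
Target character: 'k'
Scan each position: s[8]='k'
Matches found at indices: 8
Total: 1


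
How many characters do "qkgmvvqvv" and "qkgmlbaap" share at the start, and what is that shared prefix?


String 1: 'qkgmvvqvv'
String 2: 'qkgmlbaap'
Compare position by position:
pos 0: 'q' vs 'q' match
pos 1: 'k' vs 'k' match
pos 2: 'g' vs 'g' match
pos 3: 'm' vs 'm' match
pos 4: 'v' vs 'l' differ -> stop
Longest common prefix: "qkgm" (length 4)


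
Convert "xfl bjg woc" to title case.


Input string: 'xfl bjg woc'
Operation: capitalize first letter of each word
Word transformations: 'xfl'->'Xfl', 'bjg'->'Bjg', 'woc'->'Woc'
Result: Xfl Bjg Woc


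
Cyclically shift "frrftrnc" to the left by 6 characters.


Input: 'frrftrnc', shift = 6
Operation: split at index 6 and swap parts
Front part s[0:6] = 'frrftr'
Back part s[6:] = 'nc'
Rotated = back + front = 'nc' + 'frrftr'
Result: ncfrrftr


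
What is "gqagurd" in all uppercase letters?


Input string: 'gqagurd'
Operation: convert each letter to uppercase
Mapping: 'g'->'G', 'q'->'Q', 'a'->'A', 'g'->'G', 'u'->'U', 'r'->'R', 'd'->'D'
Result: GQAGURD


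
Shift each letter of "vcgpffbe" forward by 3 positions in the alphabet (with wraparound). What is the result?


Input: 'vcgpffbe', shift = 3
Operation: for each letter, (position + 3) mod 26
Mapping: 'v'(21+3=24)->'y', 'c'(2+3=5)->'f', 'g'(6+3=9)->'j', 'p'(15+3=18)->'s', 'f'(5+3=8)->'i', 'f'(5+3=8)->'i', 'b'(1+3=4)->'e', 'e'(4+3=7)->'h'
Result: yfjsiieh


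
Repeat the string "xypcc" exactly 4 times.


Input string: 'xypcc'
Operation: repeat 4 times
Concatenation: 'xypcc' + 'xypcc' + 'xypcc' + 'xypcc'
Result: xypccxypccxypccxypcc


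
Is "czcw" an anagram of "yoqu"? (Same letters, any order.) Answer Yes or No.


String 1: 'yoqu' -> sorted: 'oquy'
String 2: 'czcw' -> sorted: 'ccwz'
Compare sorted forms: 'oquy' != 'ccwz'
Anagram: No


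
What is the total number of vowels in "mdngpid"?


Input string: 'mdngpid'
Operation: count vowels (a, e, i, o, u)
Scan: s[0]='m', s[1]='d', s[2]='n', s[3]='g', s[4]='p', s[5]='i' (vowel), s[6]='d'
Vowels found: 1
Result: 1


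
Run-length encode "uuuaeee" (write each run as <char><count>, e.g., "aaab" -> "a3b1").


Input: 'uuuaeee'
Operation: identify consecutive runs
Runs: 'uuu' -> u3, 'a' -> a1, 'eee' -> e3
Encoded: u3a1e3


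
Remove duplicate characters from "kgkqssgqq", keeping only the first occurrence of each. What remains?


Input: 'kgkqssgqq'
Operation: keep first occurrence of each character
Scan: s[0]='k' new -> keep; s[1]='g' new -> keep; s[2]='k' seen -> skip; s[3]='q' new -> keep; s[4]='s' new -> keep; s[5]='s' seen -> skip; s[6]='g' seen -> skip; s[7]='q' seen -> skip; s[8]='q' seen -> skip
Result: kgqs


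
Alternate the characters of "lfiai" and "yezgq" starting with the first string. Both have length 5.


String 1: 'lfiai'
String 2: 'yezgq'
Operation: alternate characters
Pairs: 'l'+'y', 'f'+'e', 'i'+'z', 'a'+'g', 'i'+'q'
Result: lyfeizagiq


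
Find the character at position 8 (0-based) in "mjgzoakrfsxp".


Input string: 'mjgzoakrfsxp'
Operation: get character at index 8
Index mapping: s[0]='m', s[1]='j', s[2]='g', s[3]='z', s[4]='o', s[5]='a', s[6]='k', s[7]='r', s[8]='f'
Result: 'f'


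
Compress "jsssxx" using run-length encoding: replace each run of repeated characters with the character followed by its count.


Input: 'jsssxx'
Operation: identify consecutive runs
Runs: 'j' -> j1, 'sss' -> s3, 'xx' -> x2
Encoded: j1s3x2


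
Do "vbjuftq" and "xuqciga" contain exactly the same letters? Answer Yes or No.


String 1: 'vbjuftq' -> sorted: 'bfjqtuv'
String 2: 'xuqciga' -> sorted: 'acgiqux'
Compare sorted forms: 'bfjqtuv' != 'acgiqux'
Anagram: No


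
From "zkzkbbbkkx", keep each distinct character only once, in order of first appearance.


Input: 'zkzkbbbkkx'
Operation: keep first occurrence of each character
Scan: s[0]='z' new -> keep; s[1]='k' new -> keep; s[2]='z' seen -> skip; s[3]='k' seen -> skip; s[4]='b' new -> keep; s[5]='b' seen -> skip; s[6]='b' seen -> skip; s[7]='k' seen -> skip; s[8]='k' seen -> skip; s[9]='x' new -> keep
Result: zkbx


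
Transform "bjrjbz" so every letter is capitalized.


Input string: 'bjrjbz'
Operation: convert each letter to uppercase
Mapping: 'b'->'B', 'j'->'J', 'r'->'R', 'j'->'J', 'b'->'B', 'z'->'Z'
Result: BJRJBZ


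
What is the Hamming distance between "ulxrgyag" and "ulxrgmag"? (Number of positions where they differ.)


String 1: 'ulxrgyag'
String 2: 'ulxrgmag'
Compare each position: pos 0: 'u'=='u', pos 1: 'l'=='l', pos 2: 'x'=='x', pos 3: 'r'=='r', pos 4: 'g'=='g', pos 5: 'y'!='m', pos 6: 'a'=='a', pos 7: 'g'=='g'
Differing positions: 1
Hamming distance: 1


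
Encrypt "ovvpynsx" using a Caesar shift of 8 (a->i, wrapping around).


Input: 'ovvpynsx', shift = 8
Operation: for each letter, (position + 8) mod 26
Mapping: 'o'(14+8=22)->'w', 'v'(21+8=29, 29 mod 26=3)->'d', 'v'(21+8=29, 29 mod 26=3)->'d', 'p'(15+8=23)->'x', 'y'(24+8=32, 32 mod 26=6)->'g', 'n'(13+8=21)->'v', 's'(18+8=26, 26 mod 26=0)->'a', 'x'(23+8=31, 31 mod 26=5)->'f'
Result: wddxgvaf


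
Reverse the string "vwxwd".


Input string: 'vwxwd'
Operation: reverse character order
Original order: 'v' -> 'w' -> 'x' -> 'w' -> 'd'
Reversed order: 'd' -> 'w' -> 'x' -> 'w' -> 'v'
Result: dwxwv


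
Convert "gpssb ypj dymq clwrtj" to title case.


Input string: 'gpssb ypj dymq clwrtj'
Operation: capitalize first letter of each word
Word transformations: 'gpssb'->'Gpssb', 'ypj'->'Ypj', 'dymq'->'Dymq', 'clwrtj'->'Clwrtj'
Result: Gpssb Ypj Dymq Clwrtj


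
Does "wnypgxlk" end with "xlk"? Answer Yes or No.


Input string: 'wnypgxlk'
Suffix to check: 'xlk'
Last 3 characters of input: 'xlk'
Match: True
Result: Yes


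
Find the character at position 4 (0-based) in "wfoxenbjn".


Input string: 'wfoxenbjn'
Operation: get character at index 4
Index mapping: s[0]='w', s[1]='f', s[2]='o', s[3]='x', s[4]='e'
Result: 'e'


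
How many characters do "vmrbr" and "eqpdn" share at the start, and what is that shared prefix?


String 1: 'vmrbr'
String 2: 'eqpdn'
Compare position by position:
pos 0: 'v' vs 'e' differ -> stop
Longest common prefix: "" (length 0)


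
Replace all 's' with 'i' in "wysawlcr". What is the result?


Input string: 'wysawlcr'
Operation: replace 's' with 'i'
Positions of 's': 2
After replacement: wyiawlcr


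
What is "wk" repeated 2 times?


Input string: 'wk'
Operation: repeat 2 times
Concatenation: 'wk' + 'wk'
Result: wkwk


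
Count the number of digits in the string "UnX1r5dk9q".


Input string: 'UnX1r5dk9q'
Operation: count digit characters (0-9)
Scan: 'U', 'n', 'X', '1'(digit), 'r', '5'(digit), 'd', 'k', '9'(digit), 'q'
Digits found: 3
Result: 3


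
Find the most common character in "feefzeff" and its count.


Input: 'feefzeff'
Operation: tally each character
Counts: 'e':3, 'f':4, 'z':1
Maximum: 'f' appears 4 times


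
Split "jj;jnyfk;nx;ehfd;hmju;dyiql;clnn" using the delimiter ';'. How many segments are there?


Input string: 'jj;jnyfk;nx;ehfd;hmju;dyiql;clnn'
Delimiter: ';'
Split result: 'jj', 'jnyfk', 'nx', 'ehfd', 'hmju', 'dyiql', 'clnn'
Number of parts: 7


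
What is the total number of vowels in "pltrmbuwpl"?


Input string: 'pltrmbuwpl'
Operation: count vowels (a, e, i, o, u)
Scan: s[0]='p', s[1]='l', s[2]='t', s[3]='r', s[4]='m', s[5]='b', s[6]='u' (vowel), s[7]='w', s[8]='p', s[9]='l'
Vowels found: 1
Result: 1


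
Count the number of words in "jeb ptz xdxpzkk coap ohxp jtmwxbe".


Input string: 'jeb ptz xdxpzkk coap ohxp jtmwxbe'
Operation: split by spaces
Words found: 'jeb', 'ptz', 'xdxpzkk', 'coap', 'ohxp', 'jtmwxbe'
Word count: 6


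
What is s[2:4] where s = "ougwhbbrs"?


Input string: 'ougwhbbrs'
Operation: slice [2:4]
Extract characters: s[2]='g', s[3]='w'
Result: gw


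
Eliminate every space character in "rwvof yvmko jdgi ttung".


Input string: 'rwvof yvmko jdgi ttung'
Operation: remove all spaces
Words: 'rwvof', 'yvmko', 'jdgi', 'ttung'
Join without spaces: rwvofyvmkojdgittung


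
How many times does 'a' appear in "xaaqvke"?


Input string: 'xaaqvke'
Target character: 'a'
Scan each position: s[1]='a', s[2]='a'
Matches found at indices: 1, 2
Total: 2


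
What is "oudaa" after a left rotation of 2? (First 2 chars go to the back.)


Input: 'oudaa', shift = 2
Operation: split at index 2 and swap parts
Front part s[0:2] = 'ou'
Back part s[2:] = 'daa'
Rotated = back + front = 'daa' + 'ou'
Result: daaou


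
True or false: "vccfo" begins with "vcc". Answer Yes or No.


Input string: 'vccfo'
Prefix to check: 'vcc'
First 3 characters of input: 'vcc'
Match: True
Result: Yes


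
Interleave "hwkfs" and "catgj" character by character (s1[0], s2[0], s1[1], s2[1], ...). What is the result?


String 1: 'hwkfs'
String 2: 'catgj'
Operation: alternate characters
Pairs: 'h'+'c', 'w'+'a', 'k'+'t', 'f'+'g', 's'+'j'
Result: hcwaktfgsj


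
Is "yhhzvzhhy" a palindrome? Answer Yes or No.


Input string: 'yhhzvzhhy'
Reversed: 'yhhzvzhhy'
Compare pairs: s[0]='y' vs s[8]='y' (match), s[1]='h' vs s[7]='h' (match), s[2]='h' vs s[6]='h' (match), s[3]='z' vs s[5]='z' (match)
Palindrome: Yes


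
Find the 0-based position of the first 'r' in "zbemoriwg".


Input string: 'zbemoriwg'
Target: 'r'
Scanning left to right: s[0]='z', s[1]='b', s[2]='e', s[3]='m', s[4]='o', s[5]='r'
First match at index: 5


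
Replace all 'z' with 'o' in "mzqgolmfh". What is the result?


Input string: 'mzqgolmfh'
Operation: replace 'z' with 'o'
Positions of 'z': 1
After replacement: moqgolmfh


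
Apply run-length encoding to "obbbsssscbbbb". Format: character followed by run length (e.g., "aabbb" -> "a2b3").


Input: 'obbbsssscbbbb'
Operation: identify consecutive runs
Runs: 'o' -> o1, 'bbb' -> b3, 'ssss' -> s4, 'c' -> c1, 'bbbb' -> b4
Encoded: o1b3s4c1b4


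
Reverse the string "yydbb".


Input string: 'yydbb'
Operation: reverse character order
Original order: 'y' -> 'y' -> 'd' -> 'b' -> 'b'
Reversed order: 'b' -> 'b' -> 'd' -> 'y' -> 'y'
Result: bbdyy


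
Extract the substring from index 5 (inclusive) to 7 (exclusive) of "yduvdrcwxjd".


Input string: 'yduvdrcwxjd'
Operation: slice [5:7]
Extract characters: s[5]='r', s[6]='c'
Result: rc


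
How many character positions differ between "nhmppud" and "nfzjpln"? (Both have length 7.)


String 1: 'nhmppud'
String 2: 'nfzjpln'
Compare each position: pos 0: 'n'=='n', pos 1: 'h'!='f', pos 2: 'm'!='z', pos 3: 'p'!='j', pos 4: 'p'=='p', pos 5: 'u'!='l', pos 6: 'd'!='n'
Differing positions: 5
Hamming distance: 5


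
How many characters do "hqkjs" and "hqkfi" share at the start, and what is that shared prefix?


String 1: 'hqkjs'
String 2: 'hqkfi'
Compare position by position:
pos 0: 'h' vs 'h' match
pos 1: 'q' vs 'q' match
pos 2: 'k' vs 'k' match
pos 3: 'j' vs 'f' differ -> stop
Longest common prefix: "hqk" (length 3)


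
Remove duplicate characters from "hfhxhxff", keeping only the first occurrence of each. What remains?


Input: 'hfhxhxff'
Operation: keep first occurrence of each character
Scan: s[0]='h' new -> keep; s[1]='f' new -> keep; s[2]='h' seen -> skip; s[3]='x' new -> keep; s[4]='h' seen -> skip; s[5]='x' seen -> skip; s[6]='f' seen -> skip; s[7]='f' seen -> skip
Result: hfx


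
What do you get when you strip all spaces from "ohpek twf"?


Input string: 'ohpek twf'
Operation: remove all spaces
Words: 'ohpek', 'twf'
Join without spaces: ohpektwf


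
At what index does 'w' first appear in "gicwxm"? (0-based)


Input string: 'gicwxm'
Target: 'w'
Scanning left to right: s[0]='g', s[1]='i', s[2]='c', s[3]='w'
First match at index: 3


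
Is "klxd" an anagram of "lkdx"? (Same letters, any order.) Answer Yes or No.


String 1: 'lkdx' -> sorted: 'dklx'
String 2: 'klxd' -> sorted: 'dklx'
Compare sorted forms: 'dklx' == 'dklx'
Anagram: Yes


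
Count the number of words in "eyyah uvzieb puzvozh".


Input string: 'eyyah uvzieb puzvozh'
Operation: split by spaces
Words found: 'eyyah', 'uvzieb', 'puzvozh'
Word count: 3


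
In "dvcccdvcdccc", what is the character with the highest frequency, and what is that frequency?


Input: 'dvcccdvcdccc'
Operation: tally each character
Counts: 'c':7, 'd':3, 'v':2
Maximum: 'c' appears 7 times


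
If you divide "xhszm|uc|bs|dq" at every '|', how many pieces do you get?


Input string: 'xhszm|uc|bs|dq'
Delimiter: '|'
Split result: 'xhszm', 'uc', 'bs', 'dq'
Number of parts: 4
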